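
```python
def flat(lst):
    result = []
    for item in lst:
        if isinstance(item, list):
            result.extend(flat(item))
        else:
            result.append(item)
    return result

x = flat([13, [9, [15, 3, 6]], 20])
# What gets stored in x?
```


flat([13, [9, [15, 3, 6]], 20])
Processing each element:
  13 is not a list -> append 13
  [9, [15, 3, 6]] is a list -> flat recursively -> [9, 15, 3, 6]
  20 is not a list -> append 20
= [13, 9, 15, 3, 6, 20]


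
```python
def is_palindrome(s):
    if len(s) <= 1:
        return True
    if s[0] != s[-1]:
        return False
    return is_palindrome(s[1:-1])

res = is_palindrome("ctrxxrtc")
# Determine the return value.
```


is_palindrome("ctrxxrtc")
"ctrxxrtc": s[0]='c' == s[-1]='c' -> is_palindrome("trxxrt")
"trxxrt": s[0]='t' == s[-1]='t' -> is_palindrome("rxxr")
"rxxr": s[0]='r' == s[-1]='r' -> is_palindrome("xx")
"xx": s[0]='x' == s[-1]='x' -> is_palindrome("")
"": len <= 1 -> True
= True


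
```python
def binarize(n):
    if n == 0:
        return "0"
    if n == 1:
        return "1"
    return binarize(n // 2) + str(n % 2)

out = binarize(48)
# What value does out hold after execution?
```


binarize(48)
= binarize(24) + "0"
= binarize(12) + "0" + "0"
= binarize(6) + "0" + "0" + "0"
= binarize(3) + "0" + "0" + "0" + "0"
= binarize(1) + "1" + "0" + "0" + "0" + "0"
= "1" + "1" + "0" + "0" + "0" + "0"
= "110000"


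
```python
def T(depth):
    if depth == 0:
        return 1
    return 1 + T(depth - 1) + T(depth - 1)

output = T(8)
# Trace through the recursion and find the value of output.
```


T(8)
= 1 + T(7) + T(7)
= 1 + 2 * T(7)
T(k) = 2^(k+1) - 1
T(0) = 1
T(1) = 3
T(2) = 7
T(3) = 15
T(4) = 31
T(8) = 2^9 - 1 = 511


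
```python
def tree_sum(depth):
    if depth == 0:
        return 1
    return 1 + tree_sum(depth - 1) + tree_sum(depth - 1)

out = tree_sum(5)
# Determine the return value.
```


tree_sum(5)
= 1 + tree_sum(4) + tree_sum(4)
= 1 + 2 * tree_sum(4)
tree_sum(k) = 2^(k+1) - 1
tree_sum(0) = 1
tree_sum(1) = 3
tree_sum(2) = 7
tree_sum(3) = 15
tree_sum(4) = 31
tree_sum(5) = 2^6 - 1 = 63


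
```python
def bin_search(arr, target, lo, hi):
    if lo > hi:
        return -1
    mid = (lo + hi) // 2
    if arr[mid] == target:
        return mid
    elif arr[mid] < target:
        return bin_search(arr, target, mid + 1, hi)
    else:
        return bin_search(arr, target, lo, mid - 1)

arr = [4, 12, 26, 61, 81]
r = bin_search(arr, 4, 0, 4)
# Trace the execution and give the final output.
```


bin_search(arr, 4, 0, 4)
lo=0, hi=4, mid=2, arr[mid]=26
26 > 4, search left half
lo=0, hi=1, mid=0, arr[mid]=4
arr[0] == 4, found at index 0
= 0


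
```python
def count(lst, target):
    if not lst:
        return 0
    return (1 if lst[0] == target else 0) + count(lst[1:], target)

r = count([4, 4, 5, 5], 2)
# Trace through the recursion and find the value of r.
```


count([4, 4, 5, 5], 2)
lst[0]=4 != 2: 0 + count([4, 5, 5], 2)
lst[0]=4 != 2: 0 + count([5, 5], 2)
lst[0]=5 != 2: 0 + count([5], 2)
lst[0]=5 != 2: 0 + count([], 2)
= 0


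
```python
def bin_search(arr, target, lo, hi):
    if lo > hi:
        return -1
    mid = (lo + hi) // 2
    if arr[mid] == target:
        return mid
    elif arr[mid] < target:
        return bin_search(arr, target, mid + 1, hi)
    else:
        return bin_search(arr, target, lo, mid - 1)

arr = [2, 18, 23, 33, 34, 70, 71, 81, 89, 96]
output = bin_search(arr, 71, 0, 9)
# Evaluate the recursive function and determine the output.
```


bin_search(arr, 71, 0, 9)
lo=0, hi=9, mid=4, arr[mid]=34
34 < 71, search right half
lo=5, hi=9, mid=7, arr[mid]=81
81 > 71, search left half
lo=5, hi=6, mid=5, arr[mid]=70
70 < 71, search right half
lo=6, hi=6, mid=6, arr[mid]=71
arr[6] == 71, found at index 6
= 6


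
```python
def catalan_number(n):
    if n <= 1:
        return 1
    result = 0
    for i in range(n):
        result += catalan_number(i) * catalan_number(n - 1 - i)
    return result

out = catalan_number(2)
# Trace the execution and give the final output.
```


catalan_number(2)
= sum of catalan_number(i) * catalan_number(2-1-i) for i in 0..1
  catalan_number(0)*catalan_number(1) = 1*1 = 1
  catalan_number(1)*catalan_number(0) = 1*1 = 1
= 1 + 1
= 2


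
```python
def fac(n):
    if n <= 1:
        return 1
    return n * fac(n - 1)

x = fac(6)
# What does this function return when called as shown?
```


fac(6)
= 6 * fac(5)
= 6 * 5 * fac(4)
= 6 * 5 * 4 * fac(3)
= 6 * 5 * 4 * 3 * fac(2)
= 6 * 5 * 4 * 3 * 2 * fac(1)
= 6 * 5 * 4 * 3 * 2 * 1
= 720


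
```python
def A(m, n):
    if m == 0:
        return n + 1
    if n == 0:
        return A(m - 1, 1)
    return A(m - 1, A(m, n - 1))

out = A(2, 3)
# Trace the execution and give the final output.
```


A(2, 3)
= A(1, A(2, 2))
First compute A(2, 2) = 7
= A(1, 7)
= 9


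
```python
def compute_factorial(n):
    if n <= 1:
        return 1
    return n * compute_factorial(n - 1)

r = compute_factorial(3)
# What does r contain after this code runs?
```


compute_factorial(3)
= 3 * compute_factorial(2)
= 3 * 2 * compute_factorial(1)
= 3 * 2 * 1
= 6


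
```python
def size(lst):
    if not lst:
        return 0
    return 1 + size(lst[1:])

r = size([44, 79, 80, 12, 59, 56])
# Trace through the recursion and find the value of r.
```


size([44, 79, 80, 12, 59, 56])
= 1 + size([79, 80, 12, 59, 56])
= 1 + 1 + size([80, 12, 59, 56])
= 1 + 1 + 1 + size([12, 59, 56])
= 1 + 1 + 1 + 1 + size([59, 56])
= 1 + 1 + 1 + 1 + 1 + size([56])
= 1 + 1 + 1 + 1 + 1 + 1 + size([])
= 1 + 1 + 1 + 1 + 1 + 1 + 0
= 6


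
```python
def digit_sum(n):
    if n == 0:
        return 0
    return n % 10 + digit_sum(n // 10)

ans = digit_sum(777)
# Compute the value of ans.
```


digit_sum(777)
= 7 + digit_sum(77)
= 7 + 7 + digit_sum(7)
= 7 + 7 + 7 + digit_sum(0)
= 7 + 7 + 7 + 0
= 21


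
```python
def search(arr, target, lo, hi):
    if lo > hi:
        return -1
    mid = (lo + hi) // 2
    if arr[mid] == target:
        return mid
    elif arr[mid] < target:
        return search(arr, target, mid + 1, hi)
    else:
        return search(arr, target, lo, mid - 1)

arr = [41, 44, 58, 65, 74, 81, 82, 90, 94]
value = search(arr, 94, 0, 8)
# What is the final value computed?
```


search(arr, 94, 0, 8)
lo=0, hi=8, mid=4, arr[mid]=74
74 < 94, search right half
lo=5, hi=8, mid=6, arr[mid]=82
82 < 94, search right half
lo=7, hi=8, mid=7, arr[mid]=90
90 < 94, search right half
lo=8, hi=8, mid=8, arr[mid]=94
arr[8] == 94, found at index 8
= 8


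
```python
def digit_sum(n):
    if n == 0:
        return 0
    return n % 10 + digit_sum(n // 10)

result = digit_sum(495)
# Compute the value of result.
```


digit_sum(495)
= 5 + digit_sum(49)
= 5 + 9 + digit_sum(4)
= 5 + 9 + 4 + digit_sum(0)
= 5 + 9 + 4 + 0
= 18


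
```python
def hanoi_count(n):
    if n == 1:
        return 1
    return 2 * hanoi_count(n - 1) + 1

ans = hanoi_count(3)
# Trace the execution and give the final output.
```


hanoi_count(3)
= 2 * hanoi_count(2) + 1
= 2 * (2 * hanoi_count(1) + 1) + 1
Now compute bottom-up:
hanoi_count(1) = 1
hanoi_count(2) = 2 * 1 + 1 = 3
hanoi_count(3) = 2 * 3 + 1 = 7
= 7


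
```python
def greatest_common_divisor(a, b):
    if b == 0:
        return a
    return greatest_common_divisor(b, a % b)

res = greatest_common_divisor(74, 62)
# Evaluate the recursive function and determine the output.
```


greatest_common_divisor(74, 62)
= greatest_common_divisor(62, 74 % 62) = greatest_common_divisor(62, 12)
= greatest_common_divisor(12, 62 % 12) = greatest_common_divisor(12, 2)
= greatest_common_divisor(2, 12 % 2) = greatest_common_divisor(2, 0)
b == 0, return a = 2


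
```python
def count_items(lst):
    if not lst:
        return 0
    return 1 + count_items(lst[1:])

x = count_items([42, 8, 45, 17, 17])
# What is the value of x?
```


count_items([42, 8, 45, 17, 17])
= 1 + count_items([8, 45, 17, 17])
= 1 + 1 + count_items([45, 17, 17])
= 1 + 1 + 1 + count_items([17, 17])
= 1 + 1 + 1 + 1 + count_items([17])
= 1 + 1 + 1 + 1 + 1 + count_items([])
= 1 + 1 + 1 + 1 + 1 + 0
= 5


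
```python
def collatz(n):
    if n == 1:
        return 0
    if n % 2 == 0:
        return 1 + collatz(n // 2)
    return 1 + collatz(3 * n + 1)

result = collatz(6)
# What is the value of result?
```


collatz(6)
6 is even -> collatz(3)
3 is odd -> 3*3+1 = 10 -> collatz(10)
10 is even -> collatz(5)
5 is odd -> 3*5+1 = 16 -> collatz(16)
16 is even -> collatz(8)
8 is even -> collatz(4)
4 is even -> collatz(2)
2 is even -> collatz(1)
Reached 1 after 8 steps
= 8


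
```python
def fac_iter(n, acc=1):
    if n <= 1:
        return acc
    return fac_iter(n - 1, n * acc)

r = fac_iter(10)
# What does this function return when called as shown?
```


fac_iter(10, 1)
= fac_iter(9, 10 * 1) = fac_iter(9, 10)
= fac_iter(8, 9 * 10) = fac_iter(8, 90)
= fac_iter(7, 8 * 90) = fac_iter(7, 720)
= fac_iter(6, 7 * 720) = fac_iter(6, 5040)
= fac_iter(5, 6 * 5040) = fac_iter(5, 30240)
= fac_iter(4, 5 * 30240) = fac_iter(4, 151200)
= fac_iter(3, 4 * 151200) = fac_iter(3, 604800)
= fac_iter(2, 3 * 604800) = fac_iter(2, 1814400)
= fac_iter(1, 2 * 1814400) = fac_iter(1, 3628800)
n <= 1, return acc = 3628800


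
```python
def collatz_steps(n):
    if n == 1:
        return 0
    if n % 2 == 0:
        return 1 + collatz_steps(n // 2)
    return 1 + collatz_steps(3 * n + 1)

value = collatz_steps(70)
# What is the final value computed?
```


collatz_steps(70)
70 is even -> collatz_steps(35)
35 is odd -> 3*35+1 = 106 -> collatz_steps(106)
106 is even -> collatz_steps(53)
53 is odd -> 3*53+1 = 160 -> collatz_steps(160)
160 is even -> collatz_steps(80)
80 is even -> collatz_steps(40)
40 is even -> collatz_steps(20)
20 is even -> collatz_steps(10)
10 is even -> collatz_steps(5)
5 is odd -> 3*5+1 = 16 -> collatz_steps(16)
16 is even -> collatz_steps(8)
8 is even -> collatz_steps(4)
4 is even -> collatz_steps(2)
2 is even -> collatz_steps(1)
Reached 1 after 14 steps
= 14


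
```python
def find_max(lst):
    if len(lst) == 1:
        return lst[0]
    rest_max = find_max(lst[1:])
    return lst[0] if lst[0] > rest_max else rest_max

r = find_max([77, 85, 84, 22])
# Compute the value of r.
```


find_max([77, 85, 84, 22])
= compare 77 with find_max([85, 84, 22])
= compare 85 with find_max([84, 22])
= compare 84 with find_max([22])
Base: find_max([22]) = 22
compare 84 with 22: max = 84
compare 85 with 84: max = 85
compare 77 with 85: max = 85
= 85


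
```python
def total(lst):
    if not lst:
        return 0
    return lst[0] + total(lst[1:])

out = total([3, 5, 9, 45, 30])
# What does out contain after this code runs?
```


total([3, 5, 9, 45, 30])
= 3 + total([5, 9, 45, 30])
= 3 + 5 + total([9, 45, 30])
= 3 + 5 + 9 + total([45, 30])
= 3 + 5 + 9 + 45 + total([30])
= 3 + 5 + 9 + 45 + 30 + total([])
= 3 + 5 + 9 + 45 + 30 + 0
= 92


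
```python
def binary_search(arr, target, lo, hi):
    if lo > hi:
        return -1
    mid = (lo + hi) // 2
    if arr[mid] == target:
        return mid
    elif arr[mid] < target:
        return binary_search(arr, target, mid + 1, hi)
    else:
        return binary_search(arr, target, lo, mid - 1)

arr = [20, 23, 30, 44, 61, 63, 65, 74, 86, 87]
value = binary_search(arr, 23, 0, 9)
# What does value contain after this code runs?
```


binary_search(arr, 23, 0, 9)
lo=0, hi=9, mid=4, arr[mid]=61
61 > 23, search left half
lo=0, hi=3, mid=1, arr[mid]=23
arr[1] == 23, found at index 1
= 1


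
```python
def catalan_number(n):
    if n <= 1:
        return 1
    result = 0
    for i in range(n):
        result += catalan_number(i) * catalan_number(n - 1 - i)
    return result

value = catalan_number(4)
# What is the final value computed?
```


catalan_number(4)
= sum of catalan_number(i) * catalan_number(4-1-i) for i in 0..3
First compute sub-values bottom-up:
  catalan_number(0) = 1, catalan_number(1) = 1
  catalan_number(2) = 1*1 + 1*1 = 2
  catalan_number(3) = 1*2 + 1*1 + 2*1 = 5
Now catalan_number(4):
  catalan_number(0)*catalan_number(3) = 1*5 = 5
  catalan_number(1)*catalan_number(2) = 1*2 = 2
  catalan_number(2)*catalan_number(1) = 2*1 = 2
  catalan_number(3)*catalan_number(0) = 5*1 = 5
= 5 + 2 + 2 + 5
= 14


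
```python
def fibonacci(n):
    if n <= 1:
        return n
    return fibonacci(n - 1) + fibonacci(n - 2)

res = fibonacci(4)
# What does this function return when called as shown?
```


fibonacci(4)
= fibonacci(3) + fibonacci(2)
= (fibonacci(2) + fibonacci(1)) + fibonacci(2)
Computing bottom-up: fibonacci(0)=0, fibonacci(1)=1, fibonacci(2)=1, fibonacci(3)=2, fibonacci(4)=3
= 3


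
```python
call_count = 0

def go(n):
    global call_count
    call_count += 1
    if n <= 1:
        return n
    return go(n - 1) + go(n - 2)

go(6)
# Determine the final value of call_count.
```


go(6) calls go(5) and go(4); each non-base call branches into two more.
Let C(k) = total number of calls made by go(k), including the call to go(k) itself.
Base cases: C(0) = 1, C(1) = 1
Recurrence: C(k) = 1 + C(k-1) + C(k-2)
  C(2) = 1 + C(1) + C(0) = 1 + 1 + 1 = 3
  C(3) = 1 + C(2) + C(1) = 1 + 3 + 1 = 5
  C(4) = 1 + C(3) + C(2) = 1 + 5 + 3 = 9
  C(5) = 1 + C(4) + C(3) = 1 + 9 + 5 = 15
  C(6) = 1 + C(5) + C(4) = 1 + 15 + 9 = 25
Total calls = C(6) = 25


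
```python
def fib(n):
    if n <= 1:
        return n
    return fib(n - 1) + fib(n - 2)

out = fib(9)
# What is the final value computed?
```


fib(9)
= fib(8) + fib(7)
= (fib(7) + fib(6)) + fib(7)
Computing bottom-up: fib(0)=0, fib(1)=1, fib(2)=1, fib(3)=2, fib(4)=3, fib(5)=5, fib(6)=8, fib(7)=13, fib(8)=21, fib(9)=34
= 34


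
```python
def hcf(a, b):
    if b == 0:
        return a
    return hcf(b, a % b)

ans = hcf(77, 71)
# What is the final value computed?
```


hcf(77, 71)
= hcf(71, 77 % 71) = hcf(71, 6)
= hcf(6, 71 % 6) = hcf(6, 5)
= hcf(5, 6 % 5) = hcf(5, 1)
= hcf(1, 5 % 1) = hcf(1, 0)
b == 0, return a = 1


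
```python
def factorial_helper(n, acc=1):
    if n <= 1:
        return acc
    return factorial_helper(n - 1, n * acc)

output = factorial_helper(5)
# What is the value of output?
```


factorial_helper(5, 1)
= factorial_helper(4, 5 * 1) = factorial_helper(4, 5)
= factorial_helper(3, 4 * 5) = factorial_helper(3, 20)
= factorial_helper(2, 3 * 20) = factorial_helper(2, 60)
= factorial_helper(1, 2 * 60) = factorial_helper(1, 120)
n <= 1, return acc = 120


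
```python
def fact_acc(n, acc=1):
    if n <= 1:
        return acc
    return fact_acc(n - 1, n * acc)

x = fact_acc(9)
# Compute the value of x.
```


fact_acc(9, 1)
= fact_acc(8, 9 * 1) = fact_acc(8, 9)
= fact_acc(7, 8 * 9) = fact_acc(7, 72)
= fact_acc(6, 7 * 72) = fact_acc(6, 504)
= fact_acc(5, 6 * 504) = fact_acc(5, 3024)
= fact_acc(4, 5 * 3024) = fact_acc(4, 15120)
= fact_acc(3, 4 * 15120) = fact_acc(3, 60480)
= fact_acc(2, 3 * 60480) = fact_acc(2, 181440)
= fact_acc(1, 2 * 181440) = fact_acc(1, 362880)
n <= 1, return acc = 362880


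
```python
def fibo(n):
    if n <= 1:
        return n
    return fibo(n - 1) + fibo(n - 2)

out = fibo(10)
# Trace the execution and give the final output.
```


fibo(10)
= fibo(9) + fibo(8)
= (fibo(8) + fibo(7)) + fibo(8)
Computing bottom-up: fibo(0)=0, fibo(1)=1, fibo(2)=1, fibo(3)=2, fibo(4)=3, fibo(5)=5, fibo(6)=8, fibo(7)=13, fibo(8)=21, fibo(9)=34, fibo(10)=55
= 55


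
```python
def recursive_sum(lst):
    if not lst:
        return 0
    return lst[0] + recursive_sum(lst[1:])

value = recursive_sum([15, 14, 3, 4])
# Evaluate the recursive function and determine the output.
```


recursive_sum([15, 14, 3, 4])
= 15 + recursive_sum([14, 3, 4])
= 15 + 14 + recursive_sum([3, 4])
= 15 + 14 + 3 + recursive_sum([4])
= 15 + 14 + 3 + 4 + recursive_sum([])
= 15 + 14 + 3 + 4 + 0
= 36


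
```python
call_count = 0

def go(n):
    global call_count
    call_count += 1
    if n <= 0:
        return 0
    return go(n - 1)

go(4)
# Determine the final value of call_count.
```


go(4) calls go(3) calls ... calls go(0)
Total calls: 4 + 1 (for base case) = 5


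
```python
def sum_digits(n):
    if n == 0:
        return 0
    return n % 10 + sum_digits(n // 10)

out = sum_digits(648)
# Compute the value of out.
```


sum_digits(648)
= 8 + sum_digits(64)
= 8 + 4 + sum_digits(6)
= 8 + 4 + 6 + sum_digits(0)
= 8 + 4 + 6 + 0
= 18


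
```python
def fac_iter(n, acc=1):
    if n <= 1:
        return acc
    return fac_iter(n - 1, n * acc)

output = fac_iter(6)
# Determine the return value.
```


fac_iter(6, 1)
= fac_iter(5, 6 * 1) = fac_iter(5, 6)
= fac_iter(4, 5 * 6) = fac_iter(4, 30)
= fac_iter(3, 4 * 30) = fac_iter(3, 120)
= fac_iter(2, 3 * 120) = fac_iter(2, 360)
= fac_iter(1, 2 * 360) = fac_iter(1, 720)
n <= 1, return acc = 720


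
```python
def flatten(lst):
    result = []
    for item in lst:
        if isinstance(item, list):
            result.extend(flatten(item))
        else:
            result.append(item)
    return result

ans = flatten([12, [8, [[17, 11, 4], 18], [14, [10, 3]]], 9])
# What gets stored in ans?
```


flatten([12, [8, [[17, 11, 4], 18], [14, [10, 3]]], 9])
Processing each element:
  12 is not a list -> append 12
  [8, [[17, 11, 4], 18], [14, [10, 3]]] is a list -> flatten recursively -> [8, 17, 11, 4, 18, 14, 10, 3]
  9 is not a list -> append 9
= [12, 8, 17, 11, 4, 18, 14, 10, 3, 9]


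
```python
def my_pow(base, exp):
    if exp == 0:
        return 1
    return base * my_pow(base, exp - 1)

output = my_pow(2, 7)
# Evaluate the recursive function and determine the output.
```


my_pow(2, 7)
= 2 * my_pow(2, 6)
= 2 * 2 * my_pow(2, 5)
= 2 * 2 * 2 * my_pow(2, 4)
= 2 * 2 * 2 * 2 * my_pow(2, 3)
= 2 * 2 * 2 * 2 * 2 * my_pow(2, 2)
= 2 * 2 * 2 * 2 * 2 * 2 * my_pow(2, 1)
= 2 * 2 * 2 * 2 * 2 * 2 * 2 * my_pow(2, 0)
= 2 * 2 * 2 * 2 * 2 * 2 * 2 * 1
= 128


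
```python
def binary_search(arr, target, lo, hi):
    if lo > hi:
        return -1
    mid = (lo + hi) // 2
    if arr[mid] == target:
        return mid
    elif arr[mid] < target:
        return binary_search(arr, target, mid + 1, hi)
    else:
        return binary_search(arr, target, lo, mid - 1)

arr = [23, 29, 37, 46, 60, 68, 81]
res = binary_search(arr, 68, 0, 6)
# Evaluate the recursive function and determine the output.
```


binary_search(arr, 68, 0, 6)
lo=0, hi=6, mid=3, arr[mid]=46
46 < 68, search right half
lo=4, hi=6, mid=5, arr[mid]=68
arr[5] == 68, found at index 5
= 5


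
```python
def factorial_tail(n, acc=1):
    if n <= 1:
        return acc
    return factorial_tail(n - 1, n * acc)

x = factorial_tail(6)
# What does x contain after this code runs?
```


factorial_tail(6, 1)
= factorial_tail(5, 6 * 1) = factorial_tail(5, 6)
= factorial_tail(4, 5 * 6) = factorial_tail(4, 30)
= factorial_tail(3, 4 * 30) = factorial_tail(3, 120)
= factorial_tail(2, 3 * 120) = factorial_tail(2, 360)
= factorial_tail(1, 2 * 360) = factorial_tail(1, 720)
n <= 1, return acc = 720


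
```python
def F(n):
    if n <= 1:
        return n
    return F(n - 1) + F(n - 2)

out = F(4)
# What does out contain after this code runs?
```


F(4)
= F(3) + F(2)
= (F(2) + F(1)) + F(2)
Computing bottom-up: F(0)=0, F(1)=1, F(2)=1, F(3)=2, F(4)=3
= 3


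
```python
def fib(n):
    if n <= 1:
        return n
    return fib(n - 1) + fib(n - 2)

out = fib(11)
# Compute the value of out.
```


fib(11)
= fib(10) + fib(9)
= (fib(9) + fib(8)) + fib(9)
Computing bottom-up: fib(0)=0, fib(1)=1, fib(2)=1, fib(3)=2, fib(4)=3, fib(5)=5, fib(6)=8, fib(7)=13, fib(8)=21, fib(9)=34, fib(10)=55, fib(11)=89
= 89


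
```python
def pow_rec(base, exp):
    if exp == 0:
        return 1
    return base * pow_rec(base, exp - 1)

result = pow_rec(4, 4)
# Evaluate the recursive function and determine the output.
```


pow_rec(4, 4)
= 4 * pow_rec(4, 3)
= 4 * 4 * pow_rec(4, 2)
= 4 * 4 * 4 * pow_rec(4, 1)
= 4 * 4 * 4 * 4 * pow_rec(4, 0)
= 4 * 4 * 4 * 4 * 1
= 256


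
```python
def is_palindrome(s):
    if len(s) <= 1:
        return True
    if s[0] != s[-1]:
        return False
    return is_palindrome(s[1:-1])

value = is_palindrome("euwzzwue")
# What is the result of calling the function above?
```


is_palindrome("euwzzwue")
"euwzzwue": s[0]='e' == s[-1]='e' -> is_palindrome("uwzzwu")
"uwzzwu": s[0]='u' == s[-1]='u' -> is_palindrome("wzzw")
"wzzw": s[0]='w' == s[-1]='w' -> is_palindrome("zz")
"zz": s[0]='z' == s[-1]='z' -> is_palindrome("")
"": len <= 1 -> True
= True


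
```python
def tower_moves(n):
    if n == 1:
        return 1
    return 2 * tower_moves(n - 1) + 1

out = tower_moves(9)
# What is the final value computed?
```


tower_moves(9)
= 2 * tower_moves(8) + 1
= 2 * (2 * tower_moves(7) + 1) + 1
= 2 * (2 * (2 * tower_moves(6) + 1) + 1) + 1
= 2 * (2 * (2 * (2 * tower_moves(5) + 1) + 1) + 1) + 1
= 2 * (2 * (2 * (2 * (2 * tower_moves(4) + 1) + 1) + 1) + 1) + 1
= 2 * (2 * (2 * (2 * (2 * (2 * tower_moves(3) + 1) + 1) + 1) + 1) + 1) + 1
= 2 * (2 * (2 * (2 * (2 * (2 * (2 * tower_moves(2) + 1) + 1) + 1) + 1) + 1) + 1) + 1
= 2 * (2 * (2 * (2 * (2 * (2 * (2 * (2 * tower_moves(1) + 1) + 1) + 1) + 1) + 1) + 1) + 1) + 1
Now compute bottom-up:
tower_moves(1) = 1
tower_moves(2) = 2 * 1 + 1 = 3
tower_moves(3) = 2 * 3 + 1 = 7
tower_moves(4) = 2 * 7 + 1 = 15
tower_moves(5) = 2 * 15 + 1 = 31
tower_moves(6) = 2 * 31 + 1 = 63
tower_moves(7) = 2 * 63 + 1 = 127
tower_moves(8) = 2 * 127 + 1 = 255
tower_moves(9) = 2 * 255 + 1 = 511
= 511


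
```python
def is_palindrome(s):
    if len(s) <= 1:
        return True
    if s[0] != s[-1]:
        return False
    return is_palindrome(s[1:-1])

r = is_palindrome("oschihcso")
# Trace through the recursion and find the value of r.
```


is_palindrome("oschihcso")
"oschihcso": s[0]='o' == s[-1]='o' -> is_palindrome("schihcs")
"schihcs": s[0]='s' == s[-1]='s' -> is_palindrome("chihc")
"chihc": s[0]='c' == s[-1]='c' -> is_palindrome("hih")
"hih": s[0]='h' == s[-1]='h' -> is_palindrome("i")
"i": len <= 1 -> True
= True


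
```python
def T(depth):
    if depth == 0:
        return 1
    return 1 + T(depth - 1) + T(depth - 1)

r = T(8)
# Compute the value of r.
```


T(8)
= 1 + T(7) + T(7)
= 1 + 2 * T(7)
T(k) = 2^(k+1) - 1
T(0) = 1
T(1) = 3
T(2) = 7
T(3) = 15
T(4) = 31
T(8) = 2^9 - 1 = 511


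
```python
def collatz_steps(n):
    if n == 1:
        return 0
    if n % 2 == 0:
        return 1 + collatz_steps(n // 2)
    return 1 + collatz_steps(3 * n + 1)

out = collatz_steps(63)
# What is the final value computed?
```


collatz_steps(63)
63 is odd -> 3*63+1 = 190 -> collatz_steps(190)
190 is even -> collatz_steps(95)
95 is odd -> 3*95+1 = 286 -> collatz_steps(286)
286 is even -> collatz_steps(143)
143 is odd -> 3*143+1 = 430 -> collatz_steps(430)
430 is even -> collatz_steps(215)
215 is odd -> 3*215+1 = 646 -> collatz_steps(646)
646 is even -> collatz_steps(323)
323 is odd -> 3*323+1 = 970 -> collatz_steps(970)
970 is even -> collatz_steps(485)
485 is odd -> 3*485+1 = 1456 -> collatz_steps(1456)
1456 is even -> collatz_steps(728)
728 is even -> collatz_steps(364)
364 is even -> collatz_steps(182)
182 is even -> collatz_steps(91)
91 is odd -> 3*91+1 = 274 -> collatz_steps(274)
274 is even -> collatz_steps(137)
137 is odd -> 3*137+1 = 412 -> collatz_steps(412)
412 is even -> collatz_steps(206)
206 is even -> collatz_steps(103)
103 is odd -> 3*103+1 = 310 -> collatz_steps(310)
310 is even -> collatz_steps(155)
155 is odd -> 3*155+1 = 466 -> collatz_steps(466)
466 is even -> collatz_steps(233)
233 is odd -> 3*233+1 = 700 -> collatz_steps(700)
700 is even -> collatz_steps(350)
350 is even -> collatz_steps(175)
175 is odd -> 3*175+1 = 526 -> collatz_steps(526)
526 is even -> collatz_steps(263)
263 is odd -> 3*263+1 = 790 -> collatz_steps(790)
790 is even -> collatz_steps(395)
395 is odd -> 3*395+1 = 1186 -> collatz_steps(1186)
1186 is even -> collatz_steps(593)
593 is odd -> 3*593+1 = 1780 -> collatz_steps(1780)
1780 is even -> collatz_steps(890)
890 is even -> collatz_steps(445)
445 is odd -> 3*445+1 = 1336 -> collatz_steps(1336)
1336 is even -> collatz_steps(668)
668 is even -> collatz_steps(334)
334 is even -> collatz_steps(167)
167 is odd -> 3*167+1 = 502 -> collatz_steps(502)
502 is even -> collatz_steps(251)
251 is odd -> 3*251+1 = 754 -> collatz_steps(754)
754 is even -> collatz_steps(377)
377 is odd -> 3*377+1 = 1132 -> collatz_steps(1132)
1132 is even -> collatz_steps(566)
566 is even -> collatz_steps(283)
283 is odd -> 3*283+1 = 850 -> collatz_steps(850)
850 is even -> collatz_steps(425)
425 is odd -> 3*425+1 = 1276 -> collatz_steps(1276)
1276 is even -> collatz_steps(638)
638 is even -> collatz_steps(319)
319 is odd -> 3*319+1 = 958 -> collatz_steps(958)
958 is even -> collatz_steps(479)
479 is odd -> 3*479+1 = 1438 -> collatz_steps(1438)
1438 is even -> collatz_steps(719)
719 is odd -> 3*719+1 = 2158 -> collatz_steps(2158)
2158 is even -> collatz_steps(1079)
1079 is odd -> 3*1079+1 = 3238 -> collatz_steps(3238)
3238 is even -> collatz_steps(1619)
1619 is odd -> 3*1619+1 = 4858 -> collatz_steps(4858)
4858 is even -> collatz_steps(2429)
2429 is odd -> 3*2429+1 = 7288 -> collatz_steps(7288)
7288 is even -> collatz_steps(3644)
3644 is even -> collatz_steps(1822)
1822 is even -> collatz_steps(911)
911 is odd -> 3*911+1 = 2734 -> collatz_steps(2734)
2734 is even -> collatz_steps(1367)
1367 is odd -> 3*1367+1 = 4102 -> collatz_steps(4102)
4102 is even -> collatz_steps(2051)
2051 is odd -> 3*2051+1 = 6154 -> collatz_steps(6154)
6154 is even -> collatz_steps(3077)
3077 is odd -> 3*3077+1 = 9232 -> collatz_steps(9232)
9232 is even -> collatz_steps(4616)
4616 is even -> collatz_steps(2308)
2308 is even -> collatz_steps(1154)
1154 is even -> collatz_steps(577)
577 is odd -> 3*577+1 = 1732 -> collatz_steps(1732)
1732 is even -> collatz_steps(866)
866 is even -> collatz_steps(433)
433 is odd -> 3*433+1 = 1300 -> collatz_steps(1300)
1300 is even -> collatz_steps(650)
650 is even -> collatz_steps(325)
325 is odd -> 3*325+1 = 976 -> collatz_steps(976)
976 is even -> collatz_steps(488)
488 is even -> collatz_steps(244)
244 is even -> collatz_steps(122)
122 is even -> collatz_steps(61)
61 is odd -> 3*61+1 = 184 -> collatz_steps(184)
184 is even -> collatz_steps(92)
92 is even -> collatz_steps(46)
46 is even -> collatz_steps(23)
23 is odd -> 3*23+1 = 70 -> collatz_steps(70)
70 is even -> collatz_steps(35)
35 is odd -> 3*35+1 = 106 -> collatz_steps(106)
106 is even -> collatz_steps(53)
53 is odd -> 3*53+1 = 160 -> collatz_steps(160)
160 is even -> collatz_steps(80)
80 is even -> collatz_steps(40)
40 is even -> collatz_steps(20)
20 is even -> collatz_steps(10)
10 is even -> collatz_steps(5)
5 is odd -> 3*5+1 = 16 -> collatz_steps(16)
16 is even -> collatz_steps(8)
8 is even -> collatz_steps(4)
4 is even -> collatz_steps(2)
2 is even -> collatz_steps(1)
Reached 1 after 107 steps
= 107


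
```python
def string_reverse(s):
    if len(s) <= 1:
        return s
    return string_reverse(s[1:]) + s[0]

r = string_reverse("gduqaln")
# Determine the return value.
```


string_reverse("gduqaln")
= string_reverse("duqaln") + "g"
= string_reverse("uqaln") + "d" + "g"
= string_reverse("qaln") + "u" + "d" + "g"
= string_reverse("aln") + "q" + "u" + "d" + "g"
= string_reverse("ln") + "a" + "q" + "u" + "d" + "g"
= string_reverse("n") + "l" + "a" + "q" + "u" + "d" + "g"
= "n" + "l" + "a" + "q" + "u" + "d" + "g"
= "nlaqudg"


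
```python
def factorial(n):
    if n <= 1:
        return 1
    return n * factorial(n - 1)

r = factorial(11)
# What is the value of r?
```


factorial(11)
= 11 * factorial(10)
= 11 * 10 * factorial(9)
= 11 * 10 * 9 * factorial(8)
= 11 * 10 * 9 * 8 * factorial(7)
= 11 * 10 * 9 * 8 * 7 * factorial(6)
= 11 * 10 * 9 * 8 * 7 * 6 * factorial(5)
= 11 * 10 * 9 * 8 * 7 * 6 * 5 * factorial(4)
= 11 * 10 * 9 * 8 * 7 * 6 * 5 * 4 * factorial(3)
= 11 * 10 * 9 * 8 * 7 * 6 * 5 * 4 * 3 * factorial(2)
= 11 * 10 * 9 * 8 * 7 * 6 * 5 * 4 * 3 * 2 * factorial(1)
= 11 * 10 * 9 * 8 * 7 * 6 * 5 * 4 * 3 * 2 * 1
= 39916800


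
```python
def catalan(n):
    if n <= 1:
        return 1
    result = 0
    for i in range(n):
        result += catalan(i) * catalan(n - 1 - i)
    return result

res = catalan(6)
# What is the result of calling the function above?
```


catalan(6)
= sum of catalan(i) * catalan(6-1-i) for i in 0..5
First compute sub-values bottom-up:
  catalan(0) = 1, catalan(1) = 1
  catalan(2) = 1*1 + 1*1 = 2
  catalan(3) = 1*2 + 1*1 + 2*1 = 5
  catalan(4) = 1*5 + 1*2 + 2*1 + 5*1 = 14
  catalan(5) = 1*14 + 1*5 + 2*2 + 5*1 + 14*1 = 42
Now catalan(6):
  catalan(0)*catalan(5) = 1*42 = 42
  catalan(1)*catalan(4) = 1*14 = 14
  catalan(2)*catalan(3) = 2*5 = 10
  catalan(3)*catalan(2) = 5*2 = 10
  catalan(4)*catalan(1) = 14*1 = 14
  catalan(5)*catalan(0) = 42*1 = 42
= 42 + 14 + 10 + 10 + 14 + 42
= 132


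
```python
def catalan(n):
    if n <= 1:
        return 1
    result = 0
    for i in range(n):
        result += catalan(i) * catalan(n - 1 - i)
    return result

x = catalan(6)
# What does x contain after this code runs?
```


catalan(6)
= sum of catalan(i) * catalan(6-1-i) for i in 0..5
First compute sub-values bottom-up:
  catalan(0) = 1, catalan(1) = 1
  catalan(2) = 1*1 + 1*1 = 2
  catalan(3) = 1*2 + 1*1 + 2*1 = 5
  catalan(4) = 1*5 + 1*2 + 2*1 + 5*1 = 14
  catalan(5) = 1*14 + 1*5 + 2*2 + 5*1 + 14*1 = 42
Now catalan(6):
  catalan(0)*catalan(5) = 1*42 = 42
  catalan(1)*catalan(4) = 1*14 = 14
  catalan(2)*catalan(3) = 2*5 = 10
  catalan(3)*catalan(2) = 5*2 = 10
  catalan(4)*catalan(1) = 14*1 = 14
  catalan(5)*catalan(0) = 42*1 = 42
= 42 + 14 + 10 + 10 + 14 + 42
= 132


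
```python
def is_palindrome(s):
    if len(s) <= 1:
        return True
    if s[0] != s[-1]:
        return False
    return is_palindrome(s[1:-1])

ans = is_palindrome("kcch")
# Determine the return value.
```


is_palindrome("kcch")
"kcch": s[0]='k' != s[-1]='h' -> False
= False


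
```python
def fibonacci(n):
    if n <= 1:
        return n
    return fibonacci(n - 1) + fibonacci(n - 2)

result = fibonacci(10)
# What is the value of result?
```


fibonacci(10)
= fibonacci(9) + fibonacci(8)
= (fibonacci(8) + fibonacci(7)) + fibonacci(8)
Computing bottom-up: fibonacci(0)=0, fibonacci(1)=1, fibonacci(2)=1, fibonacci(3)=2, fibonacci(4)=3, fibonacci(5)=5, fibonacci(6)=8, fibonacci(7)=13, fibonacci(8)=21, fibonacci(9)=34, fibonacci(10)=55
= 55


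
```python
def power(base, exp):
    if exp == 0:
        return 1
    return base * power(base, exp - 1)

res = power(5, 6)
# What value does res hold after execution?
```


power(5, 6)
= 5 * power(5, 5)
= 5 * 5 * power(5, 4)
= 5 * 5 * 5 * power(5, 3)
= 5 * 5 * 5 * 5 * power(5, 2)
= 5 * 5 * 5 * 5 * 5 * power(5, 1)
= 5 * 5 * 5 * 5 * 5 * 5 * power(5, 0)
= 5 * 5 * 5 * 5 * 5 * 5 * 1
= 15625


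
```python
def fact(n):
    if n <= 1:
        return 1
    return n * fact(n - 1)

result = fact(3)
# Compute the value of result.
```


fact(3)
= 3 * fact(2)
= 3 * 2 * fact(1)
= 3 * 2 * 1
= 6


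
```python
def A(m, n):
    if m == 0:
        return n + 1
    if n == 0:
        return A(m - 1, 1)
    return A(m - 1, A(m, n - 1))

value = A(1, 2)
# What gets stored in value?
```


A(1, 2)
= A(0, A(1, 1))
First compute A(1, 1) = 3
= A(0, 3)
= 4


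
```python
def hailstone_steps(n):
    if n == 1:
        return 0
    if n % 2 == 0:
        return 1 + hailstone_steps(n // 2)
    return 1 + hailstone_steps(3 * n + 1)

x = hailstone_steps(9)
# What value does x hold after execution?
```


hailstone_steps(9)
9 is odd -> 3*9+1 = 28 -> hailstone_steps(28)
28 is even -> hailstone_steps(14)
14 is even -> hailstone_steps(7)
7 is odd -> 3*7+1 = 22 -> hailstone_steps(22)
22 is even -> hailstone_steps(11)
11 is odd -> 3*11+1 = 34 -> hailstone_steps(34)
34 is even -> hailstone_steps(17)
17 is odd -> 3*17+1 = 52 -> hailstone_steps(52)
52 is even -> hailstone_steps(26)
26 is even -> hailstone_steps(13)
13 is odd -> 3*13+1 = 40 -> hailstone_steps(40)
40 is even -> hailstone_steps(20)
20 is even -> hailstone_steps(10)
10 is even -> hailstone_steps(5)
5 is odd -> 3*5+1 = 16 -> hailstone_steps(16)
16 is even -> hailstone_steps(8)
8 is even -> hailstone_steps(4)
4 is even -> hailstone_steps(2)
2 is even -> hailstone_steps(1)
Reached 1 after 19 steps
= 19


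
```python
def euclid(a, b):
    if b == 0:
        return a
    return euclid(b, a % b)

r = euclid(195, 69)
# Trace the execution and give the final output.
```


euclid(195, 69)
= euclid(69, 195 % 69) = euclid(69, 57)
= euclid(57, 69 % 57) = euclid(57, 12)
= euclid(12, 57 % 12) = euclid(12, 9)
= euclid(9, 12 % 9) = euclid(9, 3)
= euclid(3, 9 % 3) = euclid(3, 0)
b == 0, return a = 3


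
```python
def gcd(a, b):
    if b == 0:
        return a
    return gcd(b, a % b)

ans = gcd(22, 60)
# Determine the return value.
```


gcd(22, 60)
= gcd(60, 22 % 60) = gcd(60, 22)
= gcd(22, 60 % 22) = gcd(22, 16)
= gcd(16, 22 % 16) = gcd(16, 6)
= gcd(6, 16 % 6) = gcd(6, 4)
= gcd(4, 6 % 4) = gcd(4, 2)
= gcd(2, 4 % 2) = gcd(2, 0)
b == 0, return a = 2


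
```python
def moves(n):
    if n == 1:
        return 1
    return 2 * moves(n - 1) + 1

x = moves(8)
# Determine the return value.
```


moves(8)
= 2 * moves(7) + 1
= 2 * (2 * moves(6) + 1) + 1
= 2 * (2 * (2 * moves(5) + 1) + 1) + 1
= 2 * (2 * (2 * (2 * moves(4) + 1) + 1) + 1) + 1
= 2 * (2 * (2 * (2 * (2 * moves(3) + 1) + 1) + 1) + 1) + 1
= 2 * (2 * (2 * (2 * (2 * (2 * moves(2) + 1) + 1) + 1) + 1) + 1) + 1
= 2 * (2 * (2 * (2 * (2 * (2 * (2 * moves(1) + 1) + 1) + 1) + 1) + 1) + 1) + 1
Now compute bottom-up:
moves(1) = 1
moves(2) = 2 * 1 + 1 = 3
moves(3) = 2 * 3 + 1 = 7
moves(4) = 2 * 7 + 1 = 15
moves(5) = 2 * 15 + 1 = 31
moves(6) = 2 * 31 + 1 = 63
moves(7) = 2 * 63 + 1 = 127
moves(8) = 2 * 127 + 1 = 255
= 255


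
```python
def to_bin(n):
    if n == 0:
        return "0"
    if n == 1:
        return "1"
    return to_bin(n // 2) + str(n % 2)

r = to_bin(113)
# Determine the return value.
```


to_bin(113)
= to_bin(56) + "1"
= to_bin(28) + "0" + "1"
= to_bin(14) + "0" + "0" + "1"
= to_bin(7) + "0" + "0" + "0" + "1"
= to_bin(3) + "1" + "0" + "0" + "0" + "1"
= to_bin(1) + "1" + "1" + "0" + "0" + "0" + "1"
= "1" + "1" + "1" + "0" + "0" + "0" + "1"
= "1110001"


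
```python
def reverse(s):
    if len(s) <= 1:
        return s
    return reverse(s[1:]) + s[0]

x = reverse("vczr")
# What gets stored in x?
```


reverse("vczr")
= reverse("czr") + "v"
= reverse("zr") + "c" + "v"
= reverse("r") + "z" + "c" + "v"
= "r" + "z" + "c" + "v"
= "rzcv"


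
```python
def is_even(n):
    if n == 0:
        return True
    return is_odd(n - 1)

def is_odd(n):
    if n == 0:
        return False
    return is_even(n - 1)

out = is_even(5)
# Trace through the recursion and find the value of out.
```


is_even(5)
= is_odd(4)
= is_even(3)
= is_odd(2)
= is_even(1)
= is_odd(0)
n == 0: return False
= False


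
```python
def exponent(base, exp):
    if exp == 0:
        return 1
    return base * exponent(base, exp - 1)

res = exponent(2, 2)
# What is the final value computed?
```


exponent(2, 2)
= 2 * exponent(2, 1)
= 2 * 2 * exponent(2, 0)
= 2 * 2 * 1
= 4


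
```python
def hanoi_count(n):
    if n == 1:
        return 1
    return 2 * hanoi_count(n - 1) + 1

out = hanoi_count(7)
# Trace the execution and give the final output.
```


hanoi_count(7)
= 2 * hanoi_count(6) + 1
= 2 * (2 * hanoi_count(5) + 1) + 1
= 2 * (2 * (2 * hanoi_count(4) + 1) + 1) + 1
= 2 * (2 * (2 * (2 * hanoi_count(3) + 1) + 1) + 1) + 1
= 2 * (2 * (2 * (2 * (2 * hanoi_count(2) + 1) + 1) + 1) + 1) + 1
= 2 * (2 * (2 * (2 * (2 * (2 * hanoi_count(1) + 1) + 1) + 1) + 1) + 1) + 1
Now compute bottom-up:
hanoi_count(1) = 1
hanoi_count(2) = 2 * 1 + 1 = 3
hanoi_count(3) = 2 * 3 + 1 = 7
hanoi_count(4) = 2 * 7 + 1 = 15
hanoi_count(5) = 2 * 15 + 1 = 31
hanoi_count(6) = 2 * 31 + 1 = 63
hanoi_count(7) = 2 * 63 + 1 = 127
= 127


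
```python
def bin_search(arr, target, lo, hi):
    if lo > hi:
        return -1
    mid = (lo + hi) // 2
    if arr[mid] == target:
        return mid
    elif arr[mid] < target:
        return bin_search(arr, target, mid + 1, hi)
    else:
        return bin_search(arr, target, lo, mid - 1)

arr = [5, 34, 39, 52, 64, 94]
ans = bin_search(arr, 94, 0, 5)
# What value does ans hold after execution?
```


bin_search(arr, 94, 0, 5)
lo=0, hi=5, mid=2, arr[mid]=39
39 < 94, search right half
lo=3, hi=5, mid=4, arr[mid]=64
64 < 94, search right half
lo=5, hi=5, mid=5, arr[mid]=94
arr[5] == 94, found at index 5
= 5


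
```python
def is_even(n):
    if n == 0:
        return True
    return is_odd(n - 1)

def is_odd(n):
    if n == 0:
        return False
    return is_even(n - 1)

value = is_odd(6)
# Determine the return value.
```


is_odd(6)
= is_even(5)
= is_odd(4)
= is_even(3)
= is_odd(2)
= is_even(1)
= is_odd(0)
n == 0: return False
= False


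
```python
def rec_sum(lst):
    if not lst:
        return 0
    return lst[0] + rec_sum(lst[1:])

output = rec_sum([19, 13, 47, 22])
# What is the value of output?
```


rec_sum([19, 13, 47, 22])
= 19 + rec_sum([13, 47, 22])
= 19 + 13 + rec_sum([47, 22])
= 19 + 13 + 47 + rec_sum([22])
= 19 + 13 + 47 + 22 + rec_sum([])
= 19 + 13 + 47 + 22 + 0
= 101


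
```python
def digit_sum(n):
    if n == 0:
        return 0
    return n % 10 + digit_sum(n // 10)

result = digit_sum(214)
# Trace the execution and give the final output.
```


digit_sum(214)
= 4 + digit_sum(21)
= 4 + 1 + digit_sum(2)
= 4 + 1 + 2 + digit_sum(0)
= 4 + 1 + 2 + 0
= 7


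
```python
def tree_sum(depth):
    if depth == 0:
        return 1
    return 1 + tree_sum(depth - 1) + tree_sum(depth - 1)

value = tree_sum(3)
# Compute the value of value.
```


tree_sum(3)
= 1 + tree_sum(2) + tree_sum(2)
= 1 + 2 * tree_sum(2)
tree_sum(k) = 2^(k+1) - 1
tree_sum(0) = 1
tree_sum(1) = 3
tree_sum(2) = 7
tree_sum(3) = 15
tree_sum(3) = 2^4 - 1 = 15


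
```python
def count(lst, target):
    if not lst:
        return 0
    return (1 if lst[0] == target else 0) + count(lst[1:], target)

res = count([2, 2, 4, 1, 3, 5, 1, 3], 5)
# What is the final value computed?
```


count([2, 2, 4, 1, 3, 5, 1, 3], 5)
lst[0]=2 != 5: 0 + count([2, 4, 1, 3, 5, 1, 3], 5)
lst[0]=2 != 5: 0 + count([4, 1, 3, 5, 1, 3], 5)
lst[0]=4 != 5: 0 + count([1, 3, 5, 1, 3], 5)
lst[0]=1 != 5: 0 + count([3, 5, 1, 3], 5)
lst[0]=3 != 5: 0 + count([5, 1, 3], 5)
lst[0]=5 == 5: 1 + count([1, 3], 5)
lst[0]=1 != 5: 0 + count([3], 5)
lst[0]=3 != 5: 0 + count([], 5)
= 1


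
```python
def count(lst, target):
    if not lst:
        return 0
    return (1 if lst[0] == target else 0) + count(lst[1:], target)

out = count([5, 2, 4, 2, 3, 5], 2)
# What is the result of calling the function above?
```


count([5, 2, 4, 2, 3, 5], 2)
lst[0]=5 != 2: 0 + count([2, 4, 2, 3, 5], 2)
lst[0]=2 == 2: 1 + count([4, 2, 3, 5], 2)
lst[0]=4 != 2: 0 + count([2, 3, 5], 2)
lst[0]=2 == 2: 1 + count([3, 5], 2)
lst[0]=3 != 2: 0 + count([5], 2)
lst[0]=5 != 2: 0 + count([], 2)
= 2


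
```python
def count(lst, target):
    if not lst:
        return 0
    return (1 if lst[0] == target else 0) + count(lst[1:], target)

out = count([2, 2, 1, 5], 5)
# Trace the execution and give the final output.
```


count([2, 2, 1, 5], 5)
lst[0]=2 != 5: 0 + count([2, 1, 5], 5)
lst[0]=2 != 5: 0 + count([1, 5], 5)
lst[0]=1 != 5: 0 + count([5], 5)
lst[0]=5 == 5: 1 + count([], 5)
= 1


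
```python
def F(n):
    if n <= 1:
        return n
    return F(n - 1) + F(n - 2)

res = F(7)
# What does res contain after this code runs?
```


F(7)
= F(6) + F(5)
= (F(5) + F(4)) + F(5)
Computing bottom-up: F(0)=0, F(1)=1, F(2)=1, F(3)=2, F(4)=3, F(5)=5, F(6)=8, F(7)=13
= 13


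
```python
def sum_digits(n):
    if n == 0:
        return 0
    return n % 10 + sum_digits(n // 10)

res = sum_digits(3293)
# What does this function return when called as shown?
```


sum_digits(3293)
= 3 + sum_digits(329)
= 3 + 9 + sum_digits(32)
= 3 + 9 + 2 + sum_digits(3)
= 3 + 9 + 2 + 3 + sum_digits(0)
= 3 + 9 + 2 + 3 + 0
= 17


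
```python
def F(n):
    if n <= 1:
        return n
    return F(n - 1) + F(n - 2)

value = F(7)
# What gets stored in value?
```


F(7)
= F(6) + F(5)
= (F(5) + F(4)) + F(5)
Computing bottom-up: F(0)=0, F(1)=1, F(2)=1, F(3)=2, F(4)=3, F(5)=5, F(6)=8, F(7)=13
= 13


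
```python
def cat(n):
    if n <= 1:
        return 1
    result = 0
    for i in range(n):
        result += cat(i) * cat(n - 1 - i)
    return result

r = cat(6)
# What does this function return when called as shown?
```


cat(6)
= sum of cat(i) * cat(6-1-i) for i in 0..5
First compute sub-values bottom-up:
  cat(0) = 1, cat(1) = 1
  cat(2) = 1*1 + 1*1 = 2
  cat(3) = 1*2 + 1*1 + 2*1 = 5
  cat(4) = 1*5 + 1*2 + 2*1 + 5*1 = 14
  cat(5) = 1*14 + 1*5 + 2*2 + 5*1 + 14*1 = 42
Now cat(6):
  cat(0)*cat(5) = 1*42 = 42
  cat(1)*cat(4) = 1*14 = 14
  cat(2)*cat(3) = 2*5 = 10
  cat(3)*cat(2) = 5*2 = 10
  cat(4)*cat(1) = 14*1 = 14
  cat(5)*cat(0) = 42*1 = 42
= 42 + 14 + 10 + 10 + 14 + 42
= 132
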